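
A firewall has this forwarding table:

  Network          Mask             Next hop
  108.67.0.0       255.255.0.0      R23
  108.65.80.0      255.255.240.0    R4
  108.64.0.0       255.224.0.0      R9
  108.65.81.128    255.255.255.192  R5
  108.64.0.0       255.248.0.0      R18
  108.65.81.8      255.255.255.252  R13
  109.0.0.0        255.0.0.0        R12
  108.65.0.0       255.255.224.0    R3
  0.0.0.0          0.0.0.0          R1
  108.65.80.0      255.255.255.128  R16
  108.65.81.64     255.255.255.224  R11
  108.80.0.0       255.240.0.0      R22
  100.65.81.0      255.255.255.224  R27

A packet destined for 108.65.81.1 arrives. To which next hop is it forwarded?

Routes whose prefix contains 108.65.81.1:
  0.0.0.0/0 (default, matches everything) -> R1
  108.64.0.0/11 (108.64.0.0 - 108.95.255.255) -> R9
  108.64.0.0/13 (108.64.0.0 - 108.71.255.255) -> R18
  108.65.80.0/20 (108.65.80.0 - 108.65.95.255) -> R4
More-specific entries that do NOT match:
  108.65.81.8/30 (108.65.81.8 - 108.65.81.11) does not contain 108.65.81.1
  108.65.81.64/27 (108.65.81.64 - 108.65.81.95) does not contain 108.65.81.1
  100.65.81.0/27 (100.65.81.0 - 100.65.81.31) does not contain 108.65.81.1
  108.65.81.128/26 (108.65.81.128 - 108.65.81.191) does not contain 108.65.81.1
  108.65.80.0/25 (108.65.80.0 - 108.65.80.127) does not contain 108.65.81.1
Longest matching prefix is /20 -> next hop R4.

R4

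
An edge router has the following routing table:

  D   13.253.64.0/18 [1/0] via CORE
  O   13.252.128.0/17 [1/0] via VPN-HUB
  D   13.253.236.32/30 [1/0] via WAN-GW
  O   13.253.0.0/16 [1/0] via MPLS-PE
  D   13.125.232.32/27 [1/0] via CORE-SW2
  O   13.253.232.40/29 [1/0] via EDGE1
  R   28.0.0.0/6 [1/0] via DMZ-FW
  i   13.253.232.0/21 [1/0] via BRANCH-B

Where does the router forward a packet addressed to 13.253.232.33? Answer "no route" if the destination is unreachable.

Routes whose prefix contains 13.253.232.33:
  13.253.0.0/16 (13.253.0.0 - 13.253.255.255) -> MPLS-PE
  13.253.232.0/21 (13.253.232.0 - 13.253.239.255) -> BRANCH-B
More-specific entries that do NOT match:
  13.253.236.32/30 (13.253.236.32 - 13.253.236.35) does not contain 13.253.232.33
  13.253.232.40/29 (13.253.232.40 - 13.253.232.47) does not contain 13.253.232.33
  13.125.232.32/27 (13.125.232.32 - 13.125.232.63) does not contain 13.253.232.33
Longest matching prefix is /21 -> next hop BRANCH-B.

BRANCH-B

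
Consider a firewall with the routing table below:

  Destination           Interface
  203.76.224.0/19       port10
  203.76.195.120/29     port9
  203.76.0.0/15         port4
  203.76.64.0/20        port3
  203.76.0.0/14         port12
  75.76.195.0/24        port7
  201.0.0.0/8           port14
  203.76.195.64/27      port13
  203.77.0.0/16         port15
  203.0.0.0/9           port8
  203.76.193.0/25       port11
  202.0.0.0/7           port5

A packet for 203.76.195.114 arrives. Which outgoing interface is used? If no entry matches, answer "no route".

port4

Routes whose prefix contains 203.76.195.114:
  202.0.0.0/7 (202.0.0.0 - 203.255.255.255) -> port5
  203.0.0.0/9 (203.0.0.0 - 203.127.255.255) -> port8
  203.76.0.0/14 (203.76.0.0 - 203.79.255.255) -> port12
  203.76.0.0/15 (203.76.0.0 - 203.77.255.255) -> port4
More-specific entries that do NOT match:
  203.76.195.120/29 (203.76.195.120 - 203.76.195.127) does not contain 203.76.195.114
  203.76.195.64/27 (203.76.195.64 - 203.76.195.95) does not contain 203.76.195.114
  203.76.193.0/25 (203.76.193.0 - 203.76.193.127) does not contain 203.76.195.114
  75.76.195.0/24 (75.76.195.0 - 75.76.195.255) does not contain 203.76.195.114
  203.76.64.0/20 (203.76.64.0 - 203.76.79.255) does not contain 203.76.195.114
  203.76.224.0/19 (203.76.224.0 - 203.76.255.255) does not contain 203.76.195.114
  203.77.0.0/16 (203.77.0.0 - 203.77.255.255) does not contain 203.76.195.114
Longest matching prefix is /15 -> interface port4.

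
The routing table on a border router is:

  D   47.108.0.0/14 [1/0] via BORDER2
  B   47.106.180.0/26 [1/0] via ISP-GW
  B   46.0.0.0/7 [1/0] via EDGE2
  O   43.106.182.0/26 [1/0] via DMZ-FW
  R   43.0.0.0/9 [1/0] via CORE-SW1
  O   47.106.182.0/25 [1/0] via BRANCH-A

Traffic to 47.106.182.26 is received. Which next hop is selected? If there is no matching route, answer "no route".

BRANCH-A

Routes whose prefix contains 47.106.182.26:
  46.0.0.0/7 (46.0.0.0 - 47.255.255.255) -> EDGE2
  47.106.182.0/25 (47.106.182.0 - 47.106.182.127) -> BRANCH-A
More-specific entries that do NOT match:
  47.106.180.0/26 (47.106.180.0 - 47.106.180.63) does not contain 47.106.182.26
  43.106.182.0/26 (43.106.182.0 - 43.106.182.63) does not contain 47.106.182.26
Longest matching prefix is /25 -> next hop BRANCH-A.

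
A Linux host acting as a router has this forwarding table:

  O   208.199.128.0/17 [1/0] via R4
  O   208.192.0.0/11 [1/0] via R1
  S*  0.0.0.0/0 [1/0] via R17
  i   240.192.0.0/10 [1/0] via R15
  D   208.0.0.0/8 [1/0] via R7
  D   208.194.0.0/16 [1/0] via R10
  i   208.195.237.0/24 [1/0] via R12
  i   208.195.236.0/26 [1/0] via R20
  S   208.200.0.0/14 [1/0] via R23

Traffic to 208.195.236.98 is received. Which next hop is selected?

Routes whose prefix contains 208.195.236.98:
  0.0.0.0/0 (default, matches everything) -> R17
  208.0.0.0/8 (208.0.0.0 - 208.255.255.255) -> R7
  208.192.0.0/11 (208.192.0.0 - 208.223.255.255) -> R1
More-specific entries that do NOT match:
  208.195.236.0/26 (208.195.236.0 - 208.195.236.63) does not contain 208.195.236.98
  208.195.237.0/24 (208.195.237.0 - 208.195.237.255) does not contain 208.195.236.98
  208.199.128.0/17 (208.199.128.0 - 208.199.255.255) does not contain 208.195.236.98
  208.194.0.0/16 (208.194.0.0 - 208.194.255.255) does not contain 208.195.236.98
  208.200.0.0/14 (208.200.0.0 - 208.203.255.255) does not contain 208.195.236.98
Longest matching prefix is /11 -> next hop R1.

R1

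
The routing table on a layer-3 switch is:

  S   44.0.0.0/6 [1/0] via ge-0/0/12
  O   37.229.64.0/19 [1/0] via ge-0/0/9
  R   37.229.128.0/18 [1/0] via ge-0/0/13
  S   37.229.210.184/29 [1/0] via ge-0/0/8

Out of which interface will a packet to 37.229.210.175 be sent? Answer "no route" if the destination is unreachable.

no route

No entry's prefix contains 37.229.210.175; there is no default route.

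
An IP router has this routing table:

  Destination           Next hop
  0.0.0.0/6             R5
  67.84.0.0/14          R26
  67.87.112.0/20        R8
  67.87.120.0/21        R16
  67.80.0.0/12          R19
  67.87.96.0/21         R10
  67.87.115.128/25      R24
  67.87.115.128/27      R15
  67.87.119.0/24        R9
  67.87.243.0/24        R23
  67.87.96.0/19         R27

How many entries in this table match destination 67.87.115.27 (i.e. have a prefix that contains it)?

Prefixes containing 67.87.115.27:
  67.80.0.0/12 (67.80.0.0 - 67.95.255.255)
  67.84.0.0/14 (67.84.0.0 - 67.87.255.255)
  67.87.96.0/19 (67.87.96.0 - 67.87.127.255)
  67.87.112.0/20 (67.87.112.0 - 67.87.127.255)
Total matching entries: 4.

4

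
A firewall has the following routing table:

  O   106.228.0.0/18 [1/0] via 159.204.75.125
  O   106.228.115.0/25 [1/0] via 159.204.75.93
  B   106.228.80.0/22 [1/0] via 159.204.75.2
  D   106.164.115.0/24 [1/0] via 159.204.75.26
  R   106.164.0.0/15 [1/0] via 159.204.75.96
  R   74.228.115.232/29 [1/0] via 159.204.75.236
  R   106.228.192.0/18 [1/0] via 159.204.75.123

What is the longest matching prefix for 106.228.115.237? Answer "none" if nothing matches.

none

106.228.115.237 is outside every listed prefix and there is no default route.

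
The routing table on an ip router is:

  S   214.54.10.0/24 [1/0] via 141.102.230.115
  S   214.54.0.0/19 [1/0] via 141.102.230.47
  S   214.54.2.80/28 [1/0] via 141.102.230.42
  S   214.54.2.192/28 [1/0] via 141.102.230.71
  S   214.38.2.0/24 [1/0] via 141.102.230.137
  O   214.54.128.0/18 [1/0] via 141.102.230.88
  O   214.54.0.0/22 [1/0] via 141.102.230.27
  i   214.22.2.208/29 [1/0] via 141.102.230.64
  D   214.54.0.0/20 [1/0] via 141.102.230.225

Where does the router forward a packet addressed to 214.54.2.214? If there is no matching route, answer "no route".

Routes whose prefix contains 214.54.2.214:
  214.54.0.0/19 (214.54.0.0 - 214.54.31.255) -> 141.102.230.47
  214.54.0.0/20 (214.54.0.0 - 214.54.15.255) -> 141.102.230.225
  214.54.0.0/22 (214.54.0.0 - 214.54.3.255) -> 141.102.230.27
More-specific entries that do NOT match:
  214.22.2.208/29 (214.22.2.208 - 214.22.2.215) does not contain 214.54.2.214
  214.54.2.80/28 (214.54.2.80 - 214.54.2.95) does not contain 214.54.2.214
  214.54.2.192/28 (214.54.2.192 - 214.54.2.207) does not contain 214.54.2.214
  214.54.10.0/24 (214.54.10.0 - 214.54.10.255) does not contain 214.54.2.214
  214.38.2.0/24 (214.38.2.0 - 214.38.2.255) does not contain 214.54.2.214
Longest matching prefix is /22 -> next hop 141.102.230.27.

141.102.230.27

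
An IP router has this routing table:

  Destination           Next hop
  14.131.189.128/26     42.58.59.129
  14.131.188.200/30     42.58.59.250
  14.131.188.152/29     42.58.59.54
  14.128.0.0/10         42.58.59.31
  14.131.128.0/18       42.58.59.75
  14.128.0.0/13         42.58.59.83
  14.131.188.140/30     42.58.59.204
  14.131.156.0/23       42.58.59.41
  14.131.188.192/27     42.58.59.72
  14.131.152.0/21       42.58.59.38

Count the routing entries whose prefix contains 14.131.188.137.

3

Prefixes containing 14.131.188.137:
  14.128.0.0/10 (14.128.0.0 - 14.191.255.255)
  14.128.0.0/13 (14.128.0.0 - 14.135.255.255)
  14.131.128.0/18 (14.131.128.0 - 14.131.191.255)
Total matching entries: 3.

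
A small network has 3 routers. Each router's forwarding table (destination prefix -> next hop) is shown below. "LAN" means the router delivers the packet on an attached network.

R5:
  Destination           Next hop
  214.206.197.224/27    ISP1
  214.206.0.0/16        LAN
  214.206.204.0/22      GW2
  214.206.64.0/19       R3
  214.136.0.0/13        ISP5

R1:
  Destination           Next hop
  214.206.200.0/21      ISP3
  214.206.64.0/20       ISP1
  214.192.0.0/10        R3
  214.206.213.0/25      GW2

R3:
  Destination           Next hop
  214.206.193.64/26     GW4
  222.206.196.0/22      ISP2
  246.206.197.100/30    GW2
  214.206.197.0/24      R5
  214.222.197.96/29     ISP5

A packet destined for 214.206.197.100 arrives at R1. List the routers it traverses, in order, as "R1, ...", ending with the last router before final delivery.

R1, R3, R5

At R1: longest match for 214.206.197.100 is 214.192.0.0/10 -> R3
At R3: longest match for 214.206.197.100 is 214.206.197.0/24 -> R5
At R5: longest match for 214.206.197.100 is 214.206.0.0/16 -> LAN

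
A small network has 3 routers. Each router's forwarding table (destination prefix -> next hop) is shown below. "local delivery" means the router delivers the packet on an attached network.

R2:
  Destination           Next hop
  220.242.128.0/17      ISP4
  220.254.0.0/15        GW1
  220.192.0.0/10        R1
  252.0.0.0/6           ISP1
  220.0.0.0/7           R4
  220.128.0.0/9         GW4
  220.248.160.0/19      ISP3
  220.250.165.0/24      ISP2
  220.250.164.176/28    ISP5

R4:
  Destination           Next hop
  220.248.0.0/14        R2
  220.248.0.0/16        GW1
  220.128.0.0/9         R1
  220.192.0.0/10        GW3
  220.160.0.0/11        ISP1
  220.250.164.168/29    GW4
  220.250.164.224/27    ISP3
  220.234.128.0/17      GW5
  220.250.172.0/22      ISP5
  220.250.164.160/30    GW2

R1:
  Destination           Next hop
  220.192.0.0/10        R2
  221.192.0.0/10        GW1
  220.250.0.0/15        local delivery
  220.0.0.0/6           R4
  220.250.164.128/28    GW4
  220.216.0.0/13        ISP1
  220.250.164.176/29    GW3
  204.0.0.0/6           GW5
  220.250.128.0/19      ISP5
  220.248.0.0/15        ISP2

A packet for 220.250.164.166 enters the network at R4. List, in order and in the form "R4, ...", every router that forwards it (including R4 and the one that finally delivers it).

At R4: longest match for 220.250.164.166 is 220.248.0.0/14 -> R2
At R2: longest match for 220.250.164.166 is 220.192.0.0/10 -> R1
At R1: longest match for 220.250.164.166 is 220.250.0.0/15 -> local delivery

R4, R2, R1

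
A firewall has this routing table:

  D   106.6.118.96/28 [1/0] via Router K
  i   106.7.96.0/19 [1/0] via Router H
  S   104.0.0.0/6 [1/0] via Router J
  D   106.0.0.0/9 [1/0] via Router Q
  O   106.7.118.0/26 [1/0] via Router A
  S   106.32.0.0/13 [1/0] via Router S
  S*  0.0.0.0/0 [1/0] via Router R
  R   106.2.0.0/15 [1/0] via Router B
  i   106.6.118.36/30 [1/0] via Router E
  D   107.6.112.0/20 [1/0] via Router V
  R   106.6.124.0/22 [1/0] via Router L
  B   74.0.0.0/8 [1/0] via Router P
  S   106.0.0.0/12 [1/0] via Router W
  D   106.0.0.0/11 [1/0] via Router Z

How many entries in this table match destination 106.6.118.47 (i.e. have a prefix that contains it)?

5

Prefixes containing 106.6.118.47:
  0.0.0.0/0 (default, matches everything)
  104.0.0.0/6 (104.0.0.0 - 107.255.255.255)
  106.0.0.0/9 (106.0.0.0 - 106.127.255.255)
  106.0.0.0/11 (106.0.0.0 - 106.31.255.255)
  106.0.0.0/12 (106.0.0.0 - 106.15.255.255)
Total matching entries: 5.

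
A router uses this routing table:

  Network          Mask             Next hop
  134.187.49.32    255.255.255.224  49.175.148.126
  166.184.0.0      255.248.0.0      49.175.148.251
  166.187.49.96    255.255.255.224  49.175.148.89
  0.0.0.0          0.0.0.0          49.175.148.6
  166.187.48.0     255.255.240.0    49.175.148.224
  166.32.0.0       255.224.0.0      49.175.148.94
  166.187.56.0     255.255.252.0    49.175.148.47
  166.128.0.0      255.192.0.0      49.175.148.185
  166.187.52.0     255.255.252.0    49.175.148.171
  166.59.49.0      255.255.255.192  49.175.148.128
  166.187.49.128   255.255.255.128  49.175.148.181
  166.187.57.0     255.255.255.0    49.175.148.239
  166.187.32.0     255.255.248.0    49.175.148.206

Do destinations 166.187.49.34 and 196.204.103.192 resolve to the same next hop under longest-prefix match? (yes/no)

166.187.49.34: longest match 166.187.48.0/20 -> 49.175.148.224
196.204.103.192: longest match 0.0.0.0/0 -> 49.175.148.6

no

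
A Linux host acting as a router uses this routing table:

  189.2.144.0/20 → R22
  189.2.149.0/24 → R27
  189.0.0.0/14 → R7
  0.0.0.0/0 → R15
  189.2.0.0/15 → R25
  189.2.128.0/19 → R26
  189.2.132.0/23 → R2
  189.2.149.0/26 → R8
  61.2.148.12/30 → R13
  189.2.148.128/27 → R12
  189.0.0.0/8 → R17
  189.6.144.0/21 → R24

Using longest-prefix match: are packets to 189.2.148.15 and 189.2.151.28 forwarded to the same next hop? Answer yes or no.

189.2.148.15: longest match 189.2.144.0/20 -> R22
189.2.151.28: longest match 189.2.144.0/20 -> R22

yes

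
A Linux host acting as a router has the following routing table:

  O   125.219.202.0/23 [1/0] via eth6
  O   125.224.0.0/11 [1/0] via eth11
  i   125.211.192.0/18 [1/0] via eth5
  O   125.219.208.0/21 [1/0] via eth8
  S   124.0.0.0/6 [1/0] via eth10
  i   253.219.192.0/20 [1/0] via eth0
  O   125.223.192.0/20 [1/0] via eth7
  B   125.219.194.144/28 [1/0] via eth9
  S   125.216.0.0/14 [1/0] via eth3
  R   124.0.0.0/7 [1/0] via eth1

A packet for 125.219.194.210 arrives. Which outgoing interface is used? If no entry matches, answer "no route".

eth3

Routes whose prefix contains 125.219.194.210:
  124.0.0.0/6 (124.0.0.0 - 127.255.255.255) -> eth10
  124.0.0.0/7 (124.0.0.0 - 125.255.255.255) -> eth1
  125.216.0.0/14 (125.216.0.0 - 125.219.255.255) -> eth3
More-specific entries that do NOT match:
  125.219.194.144/28 (125.219.194.144 - 125.219.194.159) does not contain 125.219.194.210
  125.219.202.0/23 (125.219.202.0 - 125.219.203.255) does not contain 125.219.194.210
  125.219.208.0/21 (125.219.208.0 - 125.219.215.255) does not contain 125.219.194.210
  253.219.192.0/20 (253.219.192.0 - 253.219.207.255) does not contain 125.219.194.210
  125.223.192.0/20 (125.223.192.0 - 125.223.207.255) does not contain 125.219.194.210
  125.211.192.0/18 (125.211.192.0 - 125.211.255.255) does not contain 125.219.194.210
Longest matching prefix is /14 -> interface eth3.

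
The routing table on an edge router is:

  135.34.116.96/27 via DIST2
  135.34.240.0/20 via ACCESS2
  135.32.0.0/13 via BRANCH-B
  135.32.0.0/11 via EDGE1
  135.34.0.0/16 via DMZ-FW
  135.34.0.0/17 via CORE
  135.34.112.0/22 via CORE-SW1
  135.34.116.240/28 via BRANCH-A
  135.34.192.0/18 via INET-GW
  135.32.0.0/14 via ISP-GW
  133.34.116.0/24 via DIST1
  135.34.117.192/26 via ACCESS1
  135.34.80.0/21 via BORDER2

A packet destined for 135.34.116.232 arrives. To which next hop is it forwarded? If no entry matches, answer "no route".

CORE

Routes whose prefix contains 135.34.116.232:
  135.32.0.0/11 (135.32.0.0 - 135.63.255.255) -> EDGE1
  135.32.0.0/13 (135.32.0.0 - 135.39.255.255) -> BRANCH-B
  135.32.0.0/14 (135.32.0.0 - 135.35.255.255) -> ISP-GW
  135.34.0.0/16 (135.34.0.0 - 135.34.255.255) -> DMZ-FW
  135.34.0.0/17 (135.34.0.0 - 135.34.127.255) -> CORE
More-specific entries that do NOT match:
  135.34.116.240/28 (135.34.116.240 - 135.34.116.255) does not contain 135.34.116.232
  135.34.116.96/27 (135.34.116.96 - 135.34.116.127) does not contain 135.34.116.232
  135.34.117.192/26 (135.34.117.192 - 135.34.117.255) does not contain 135.34.116.232
  133.34.116.0/24 (133.34.116.0 - 133.34.116.255) does not contain 135.34.116.232
  135.34.112.0/22 (135.34.112.0 - 135.34.115.255) does not contain 135.34.116.232
  135.34.80.0/21 (135.34.80.0 - 135.34.87.255) does not contain 135.34.116.232
  135.34.240.0/20 (135.34.240.0 - 135.34.255.255) does not contain 135.34.116.232
  135.34.192.0/18 (135.34.192.0 - 135.34.255.255) does not contain 135.34.116.232
Longest matching prefix is /17 -> next hop CORE.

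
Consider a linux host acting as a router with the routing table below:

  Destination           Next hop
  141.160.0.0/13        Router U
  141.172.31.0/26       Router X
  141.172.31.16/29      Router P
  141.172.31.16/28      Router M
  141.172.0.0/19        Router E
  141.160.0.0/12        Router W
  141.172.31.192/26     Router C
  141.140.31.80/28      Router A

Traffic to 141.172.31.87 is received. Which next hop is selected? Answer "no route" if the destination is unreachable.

Routes whose prefix contains 141.172.31.87:
  141.160.0.0/12 (141.160.0.0 - 141.175.255.255) -> Router W
  141.172.0.0/19 (141.172.0.0 - 141.172.31.255) -> Router E
More-specific entries that do NOT match:
  141.172.31.16/29 (141.172.31.16 - 141.172.31.23) does not contain 141.172.31.87
  141.172.31.16/28 (141.172.31.16 - 141.172.31.31) does not contain 141.172.31.87
  141.140.31.80/28 (141.140.31.80 - 141.140.31.95) does not contain 141.172.31.87
  141.172.31.0/26 (141.172.31.0 - 141.172.31.63) does not contain 141.172.31.87
  141.172.31.192/26 (141.172.31.192 - 141.172.31.255) does not contain 141.172.31.87
Longest matching prefix is /19 -> next hop Router E.

Router E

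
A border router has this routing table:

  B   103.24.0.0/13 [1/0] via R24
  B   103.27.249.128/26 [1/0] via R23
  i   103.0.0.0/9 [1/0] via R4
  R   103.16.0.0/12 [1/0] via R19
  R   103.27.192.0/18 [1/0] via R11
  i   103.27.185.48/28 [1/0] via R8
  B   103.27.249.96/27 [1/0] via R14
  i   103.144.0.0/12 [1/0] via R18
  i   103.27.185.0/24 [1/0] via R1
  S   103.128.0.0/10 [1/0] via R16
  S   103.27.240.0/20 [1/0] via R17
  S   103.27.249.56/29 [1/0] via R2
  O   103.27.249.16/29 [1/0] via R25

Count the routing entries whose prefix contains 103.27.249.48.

5

Prefixes containing 103.27.249.48:
  103.0.0.0/9 (103.0.0.0 - 103.127.255.255)
  103.16.0.0/12 (103.16.0.0 - 103.31.255.255)
  103.24.0.0/13 (103.24.0.0 - 103.31.255.255)
  103.27.192.0/18 (103.27.192.0 - 103.27.255.255)
  103.27.240.0/20 (103.27.240.0 - 103.27.255.255)
Total matching entries: 5.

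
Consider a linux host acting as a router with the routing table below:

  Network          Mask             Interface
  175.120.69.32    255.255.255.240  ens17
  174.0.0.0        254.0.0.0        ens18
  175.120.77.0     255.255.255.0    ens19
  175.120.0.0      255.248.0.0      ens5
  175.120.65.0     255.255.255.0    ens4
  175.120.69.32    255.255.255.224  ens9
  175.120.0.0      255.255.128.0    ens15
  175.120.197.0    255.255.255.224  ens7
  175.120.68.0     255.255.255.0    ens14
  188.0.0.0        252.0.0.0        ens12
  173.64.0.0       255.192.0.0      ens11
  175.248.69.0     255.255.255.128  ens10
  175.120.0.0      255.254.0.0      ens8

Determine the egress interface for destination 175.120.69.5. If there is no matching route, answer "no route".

Routes whose prefix contains 175.120.69.5:
  174.0.0.0/7 (174.0.0.0 - 175.255.255.255) -> ens18
  175.120.0.0/13 (175.120.0.0 - 175.127.255.255) -> ens5
  175.120.0.0/15 (175.120.0.0 - 175.121.255.255) -> ens8
  175.120.0.0/17 (175.120.0.0 - 175.120.127.255) -> ens15
More-specific entries that do NOT match:
  175.120.69.32/28 (175.120.69.32 - 175.120.69.47) does not contain 175.120.69.5
  175.120.69.32/27 (175.120.69.32 - 175.120.69.63) does not contain 175.120.69.5
  175.120.197.0/27 (175.120.197.0 - 175.120.197.31) does not contain 175.120.69.5
  175.248.69.0/25 (175.248.69.0 - 175.248.69.127) does not contain 175.120.69.5
  175.120.77.0/24 (175.120.77.0 - 175.120.77.255) does not contain 175.120.69.5
  175.120.65.0/24 (175.120.65.0 - 175.120.65.255) does not contain 175.120.69.5
  175.120.68.0/24 (175.120.68.0 - 175.120.68.255) does not contain 175.120.69.5
Longest matching prefix is /17 -> interface ens15.

ens15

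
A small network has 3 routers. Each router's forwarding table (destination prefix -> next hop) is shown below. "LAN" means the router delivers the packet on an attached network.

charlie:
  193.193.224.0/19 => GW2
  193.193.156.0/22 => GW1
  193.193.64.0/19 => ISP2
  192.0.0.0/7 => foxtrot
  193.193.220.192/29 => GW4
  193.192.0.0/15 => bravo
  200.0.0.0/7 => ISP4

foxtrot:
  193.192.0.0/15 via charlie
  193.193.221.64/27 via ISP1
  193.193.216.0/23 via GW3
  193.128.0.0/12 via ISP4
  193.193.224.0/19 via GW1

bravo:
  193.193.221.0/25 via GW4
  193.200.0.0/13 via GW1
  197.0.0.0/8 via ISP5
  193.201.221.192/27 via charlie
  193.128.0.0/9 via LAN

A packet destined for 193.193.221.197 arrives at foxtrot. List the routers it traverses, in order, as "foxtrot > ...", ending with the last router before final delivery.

At foxtrot: longest match for 193.193.221.197 is 193.192.0.0/15 -> charlie
At charlie: longest match for 193.193.221.197 is 193.192.0.0/15 -> bravo
At bravo: longest match for 193.193.221.197 is 193.128.0.0/9 -> LAN

foxtrot > charlie > bravo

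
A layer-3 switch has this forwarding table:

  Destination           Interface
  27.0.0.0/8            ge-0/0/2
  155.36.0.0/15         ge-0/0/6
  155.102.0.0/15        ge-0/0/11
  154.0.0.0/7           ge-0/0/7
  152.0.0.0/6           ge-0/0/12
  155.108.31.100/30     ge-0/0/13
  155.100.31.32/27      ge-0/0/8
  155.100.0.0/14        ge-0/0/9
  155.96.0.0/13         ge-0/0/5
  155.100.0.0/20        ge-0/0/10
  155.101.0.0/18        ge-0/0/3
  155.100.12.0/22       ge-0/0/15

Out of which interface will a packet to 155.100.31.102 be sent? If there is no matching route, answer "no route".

ge-0/0/9

Routes whose prefix contains 155.100.31.102:
  152.0.0.0/6 (152.0.0.0 - 155.255.255.255) -> ge-0/0/12
  154.0.0.0/7 (154.0.0.0 - 155.255.255.255) -> ge-0/0/7
  155.96.0.0/13 (155.96.0.0 - 155.103.255.255) -> ge-0/0/5
  155.100.0.0/14 (155.100.0.0 - 155.103.255.255) -> ge-0/0/9
More-specific entries that do NOT match:
  155.108.31.100/30 (155.108.31.100 - 155.108.31.103) does not contain 155.100.31.102
  155.100.31.32/27 (155.100.31.32 - 155.100.31.63) does not contain 155.100.31.102
  155.100.12.0/22 (155.100.12.0 - 155.100.15.255) does not contain 155.100.31.102
  155.100.0.0/20 (155.100.0.0 - 155.100.15.255) does not contain 155.100.31.102
  155.101.0.0/18 (155.101.0.0 - 155.101.63.255) does not contain 155.100.31.102
  155.36.0.0/15 (155.36.0.0 - 155.37.255.255) does not contain 155.100.31.102
  155.102.0.0/15 (155.102.0.0 - 155.103.255.255) does not contain 155.100.31.102
Longest matching prefix is /14 -> interface ge-0/0/9.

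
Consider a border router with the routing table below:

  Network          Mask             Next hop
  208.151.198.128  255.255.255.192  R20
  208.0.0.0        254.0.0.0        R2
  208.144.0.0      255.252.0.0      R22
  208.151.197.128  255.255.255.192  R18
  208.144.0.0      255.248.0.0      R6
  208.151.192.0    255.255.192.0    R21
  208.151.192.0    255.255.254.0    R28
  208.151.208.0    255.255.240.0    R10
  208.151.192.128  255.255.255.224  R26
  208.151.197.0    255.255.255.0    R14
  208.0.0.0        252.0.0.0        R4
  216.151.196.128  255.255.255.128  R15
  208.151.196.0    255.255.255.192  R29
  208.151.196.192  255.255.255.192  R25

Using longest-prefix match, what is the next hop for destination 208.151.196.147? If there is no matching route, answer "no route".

R21

Routes whose prefix contains 208.151.196.147:
  208.0.0.0/6 (208.0.0.0 - 211.255.255.255) -> R4
  208.0.0.0/7 (208.0.0.0 - 209.255.255.255) -> R2
  208.144.0.0/13 (208.144.0.0 - 208.151.255.255) -> R6
  208.151.192.0/18 (208.151.192.0 - 208.151.255.255) -> R21
More-specific entries that do NOT match:
  208.151.192.128/27 (208.151.192.128 - 208.151.192.159) does not contain 208.151.196.147
  208.151.198.128/26 (208.151.198.128 - 208.151.198.191) does not contain 208.151.196.147
  208.151.197.128/26 (208.151.197.128 - 208.151.197.191) does not contain 208.151.196.147
  208.151.196.0/26 (208.151.196.0 - 208.151.196.63) does not contain 208.151.196.147
  208.151.196.192/26 (208.151.196.192 - 208.151.196.255) does not contain 208.151.196.147
  216.151.196.128/25 (216.151.196.128 - 216.151.196.255) does not contain 208.151.196.147
  208.151.197.0/24 (208.151.197.0 - 208.151.197.255) does not contain 208.151.196.147
  208.151.192.0/23 (208.151.192.0 - 208.151.193.255) does not contain 208.151.196.147
  208.151.208.0/20 (208.151.208.0 - 208.151.223.255) does not contain 208.151.196.147
Longest matching prefix is /18 -> next hop R21.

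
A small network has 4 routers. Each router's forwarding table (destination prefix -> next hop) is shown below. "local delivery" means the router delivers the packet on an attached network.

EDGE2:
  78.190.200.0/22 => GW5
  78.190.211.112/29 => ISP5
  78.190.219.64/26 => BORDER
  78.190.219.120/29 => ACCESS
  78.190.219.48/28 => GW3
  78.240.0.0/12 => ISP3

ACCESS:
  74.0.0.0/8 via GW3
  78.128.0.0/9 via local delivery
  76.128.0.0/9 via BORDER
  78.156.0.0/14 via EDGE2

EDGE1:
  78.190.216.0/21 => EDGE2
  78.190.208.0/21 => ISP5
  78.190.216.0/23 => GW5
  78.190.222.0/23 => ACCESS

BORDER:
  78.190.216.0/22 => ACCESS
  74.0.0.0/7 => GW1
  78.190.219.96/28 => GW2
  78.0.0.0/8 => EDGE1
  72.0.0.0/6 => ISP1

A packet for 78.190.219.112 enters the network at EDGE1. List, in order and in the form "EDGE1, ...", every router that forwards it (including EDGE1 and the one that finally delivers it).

EDGE1, EDGE2, BORDER, ACCESS

At EDGE1: longest match for 78.190.219.112 is 78.190.216.0/21 -> EDGE2
At EDGE2: longest match for 78.190.219.112 is 78.190.219.64/26 -> BORDER
At BORDER: longest match for 78.190.219.112 is 78.190.216.0/22 -> ACCESS
At ACCESS: longest match for 78.190.219.112 is 78.128.0.0/9 -> local delivery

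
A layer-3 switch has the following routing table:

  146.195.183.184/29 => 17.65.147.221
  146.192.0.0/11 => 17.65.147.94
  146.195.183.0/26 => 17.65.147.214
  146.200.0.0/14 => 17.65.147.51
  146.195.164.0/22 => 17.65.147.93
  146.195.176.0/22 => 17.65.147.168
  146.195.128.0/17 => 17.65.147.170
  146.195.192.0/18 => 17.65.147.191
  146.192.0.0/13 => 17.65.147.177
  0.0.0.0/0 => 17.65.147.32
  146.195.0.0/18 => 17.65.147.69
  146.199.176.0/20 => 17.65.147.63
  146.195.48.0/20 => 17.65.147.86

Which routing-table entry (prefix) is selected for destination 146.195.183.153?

Entries matching 146.195.183.153:
  0.0.0.0/0 (default, matches everything)
  146.192.0.0/11 (146.192.0.0 - 146.223.255.255)
  146.192.0.0/13 (146.192.0.0 - 146.199.255.255)
  146.195.128.0/17 (146.195.128.0 - 146.195.255.255)
Most specific is 146.195.128.0/17.

146.195.128.0/17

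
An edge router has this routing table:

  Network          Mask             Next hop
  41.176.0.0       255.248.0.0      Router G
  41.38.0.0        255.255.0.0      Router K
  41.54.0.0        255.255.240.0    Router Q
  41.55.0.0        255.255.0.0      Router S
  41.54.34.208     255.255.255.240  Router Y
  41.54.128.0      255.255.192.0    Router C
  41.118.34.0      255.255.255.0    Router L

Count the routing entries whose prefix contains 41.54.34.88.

0

No listed prefix contains 41.54.34.88.
Total matching entries: 0.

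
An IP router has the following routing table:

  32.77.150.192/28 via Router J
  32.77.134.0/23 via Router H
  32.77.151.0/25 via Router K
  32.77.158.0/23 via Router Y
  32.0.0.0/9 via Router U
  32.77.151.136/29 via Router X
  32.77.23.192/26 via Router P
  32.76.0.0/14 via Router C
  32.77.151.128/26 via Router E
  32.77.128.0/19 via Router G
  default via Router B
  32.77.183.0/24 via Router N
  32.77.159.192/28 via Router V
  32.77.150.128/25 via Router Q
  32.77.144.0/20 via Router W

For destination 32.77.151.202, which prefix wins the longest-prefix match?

32.77.144.0/20

Entries matching 32.77.151.202:
  0.0.0.0/0 (default, matches everything)
  32.0.0.0/9 (32.0.0.0 - 32.127.255.255)
  32.76.0.0/14 (32.76.0.0 - 32.79.255.255)
  32.77.128.0/19 (32.77.128.0 - 32.77.159.255)
  32.77.144.0/20 (32.77.144.0 - 32.77.159.255)
Most specific is 32.77.144.0/20.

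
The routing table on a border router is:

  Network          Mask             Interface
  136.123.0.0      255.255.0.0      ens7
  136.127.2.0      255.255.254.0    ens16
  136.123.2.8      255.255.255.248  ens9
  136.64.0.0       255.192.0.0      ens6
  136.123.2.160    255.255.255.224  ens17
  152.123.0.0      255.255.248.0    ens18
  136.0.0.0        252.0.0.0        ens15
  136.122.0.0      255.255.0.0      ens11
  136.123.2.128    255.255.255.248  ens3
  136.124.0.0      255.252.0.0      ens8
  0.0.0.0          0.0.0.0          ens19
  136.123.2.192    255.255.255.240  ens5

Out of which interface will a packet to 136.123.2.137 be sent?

Routes whose prefix contains 136.123.2.137:
  0.0.0.0/0 (default, matches everything) -> ens19
  136.0.0.0/6 (136.0.0.0 - 139.255.255.255) -> ens15
  136.64.0.0/10 (136.64.0.0 - 136.127.255.255) -> ens6
  136.123.0.0/16 (136.123.0.0 - 136.123.255.255) -> ens7
More-specific entries that do NOT match:
  136.123.2.8/29 (136.123.2.8 - 136.123.2.15) does not contain 136.123.2.137
  136.123.2.128/29 (136.123.2.128 - 136.123.2.135) does not contain 136.123.2.137
  136.123.2.192/28 (136.123.2.192 - 136.123.2.207) does not contain 136.123.2.137
  136.123.2.160/27 (136.123.2.160 - 136.123.2.191) does not contain 136.123.2.137
  136.127.2.0/23 (136.127.2.0 - 136.127.3.255) does not contain 136.123.2.137
  152.123.0.0/21 (152.123.0.0 - 152.123.7.255) does not contain 136.123.2.137
Longest matching prefix is /16 -> interface ens7.

ens7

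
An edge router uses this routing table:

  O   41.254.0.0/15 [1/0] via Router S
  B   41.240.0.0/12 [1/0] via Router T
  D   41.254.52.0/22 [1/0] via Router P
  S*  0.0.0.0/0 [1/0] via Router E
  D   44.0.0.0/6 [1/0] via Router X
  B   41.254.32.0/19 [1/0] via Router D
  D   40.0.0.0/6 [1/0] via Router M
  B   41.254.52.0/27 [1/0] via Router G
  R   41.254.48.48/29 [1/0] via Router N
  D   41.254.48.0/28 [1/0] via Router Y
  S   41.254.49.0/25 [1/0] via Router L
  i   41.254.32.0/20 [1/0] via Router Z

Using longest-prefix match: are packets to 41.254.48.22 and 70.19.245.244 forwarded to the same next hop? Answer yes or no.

no

41.254.48.22: longest match 41.254.32.0/19 -> Router D
70.19.245.244: longest match 0.0.0.0/0 -> Router E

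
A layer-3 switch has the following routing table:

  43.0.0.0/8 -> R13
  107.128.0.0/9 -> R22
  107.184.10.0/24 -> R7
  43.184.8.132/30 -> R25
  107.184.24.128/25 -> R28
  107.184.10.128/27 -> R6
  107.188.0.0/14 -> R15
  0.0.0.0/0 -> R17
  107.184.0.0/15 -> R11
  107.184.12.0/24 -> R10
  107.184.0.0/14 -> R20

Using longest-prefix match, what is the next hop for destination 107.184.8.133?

Routes whose prefix contains 107.184.8.133:
  0.0.0.0/0 (default, matches everything) -> R17
  107.128.0.0/9 (107.128.0.0 - 107.255.255.255) -> R22
  107.184.0.0/14 (107.184.0.0 - 107.187.255.255) -> R20
  107.184.0.0/15 (107.184.0.0 - 107.185.255.255) -> R11
More-specific entries that do NOT match:
  43.184.8.132/30 (43.184.8.132 - 43.184.8.135) does not contain 107.184.8.133
  107.184.10.128/27 (107.184.10.128 - 107.184.10.159) does not contain 107.184.8.133
  107.184.24.128/25 (107.184.24.128 - 107.184.24.255) does not contain 107.184.8.133
  107.184.10.0/24 (107.184.10.0 - 107.184.10.255) does not contain 107.184.8.133
  107.184.12.0/24 (107.184.12.0 - 107.184.12.255) does not contain 107.184.8.133
Longest matching prefix is /15 -> next hop R11.

R11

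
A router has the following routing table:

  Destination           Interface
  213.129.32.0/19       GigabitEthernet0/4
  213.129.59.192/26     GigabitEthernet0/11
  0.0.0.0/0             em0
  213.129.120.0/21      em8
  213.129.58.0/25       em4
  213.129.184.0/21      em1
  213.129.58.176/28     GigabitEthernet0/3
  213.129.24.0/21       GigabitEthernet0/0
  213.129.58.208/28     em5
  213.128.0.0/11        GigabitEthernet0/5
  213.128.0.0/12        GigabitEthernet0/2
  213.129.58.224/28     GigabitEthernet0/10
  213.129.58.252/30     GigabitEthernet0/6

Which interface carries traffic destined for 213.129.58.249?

Routes whose prefix contains 213.129.58.249:
  0.0.0.0/0 (default, matches everything) -> em0
  213.128.0.0/11 (213.128.0.0 - 213.159.255.255) -> GigabitEthernet0/5
  213.128.0.0/12 (213.128.0.0 - 213.143.255.255) -> GigabitEthernet0/2
  213.129.32.0/19 (213.129.32.0 - 213.129.63.255) -> GigabitEthernet0/4
More-specific entries that do NOT match:
  213.129.58.252/30 (213.129.58.252 - 213.129.58.255) does not contain 213.129.58.249
  213.129.58.176/28 (213.129.58.176 - 213.129.58.191) does not contain 213.129.58.249
  213.129.58.208/28 (213.129.58.208 - 213.129.58.223) does not contain 213.129.58.249
  213.129.58.224/28 (213.129.58.224 - 213.129.58.239) does not contain 213.129.58.249
  213.129.59.192/26 (213.129.59.192 - 213.129.59.255) does not contain 213.129.58.249
  213.129.58.0/25 (213.129.58.0 - 213.129.58.127) does not contain 213.129.58.249
  213.129.120.0/21 (213.129.120.0 - 213.129.127.255) does not contain 213.129.58.249
  213.129.184.0/21 (213.129.184.0 - 213.129.191.255) does not contain 213.129.58.249
  213.129.24.0/21 (213.129.24.0 - 213.129.31.255) does not contain 213.129.58.249
Longest matching prefix is /19 -> interface GigabitEthernet0/4.

GigabitEthernet0/4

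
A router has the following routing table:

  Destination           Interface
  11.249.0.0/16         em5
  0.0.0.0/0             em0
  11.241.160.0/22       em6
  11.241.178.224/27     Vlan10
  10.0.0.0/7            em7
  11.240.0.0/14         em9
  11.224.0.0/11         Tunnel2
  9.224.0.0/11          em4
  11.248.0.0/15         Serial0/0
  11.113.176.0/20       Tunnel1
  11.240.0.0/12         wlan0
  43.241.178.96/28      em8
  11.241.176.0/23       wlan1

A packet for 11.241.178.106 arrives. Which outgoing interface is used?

Routes whose prefix contains 11.241.178.106:
  0.0.0.0/0 (default, matches everything) -> em0
  10.0.0.0/7 (10.0.0.0 - 11.255.255.255) -> em7
  11.224.0.0/11 (11.224.0.0 - 11.255.255.255) -> Tunnel2
  11.240.0.0/12 (11.240.0.0 - 11.255.255.255) -> wlan0
  11.240.0.0/14 (11.240.0.0 - 11.243.255.255) -> em9
More-specific entries that do NOT match:
  43.241.178.96/28 (43.241.178.96 - 43.241.178.111) does not contain 11.241.178.106
  11.241.178.224/27 (11.241.178.224 - 11.241.178.255) does not contain 11.241.178.106
  11.241.176.0/23 (11.241.176.0 - 11.241.177.255) does not contain 11.241.178.106
  11.241.160.0/22 (11.241.160.0 - 11.241.163.255) does not contain 11.241.178.106
  11.113.176.0/20 (11.113.176.0 - 11.113.191.255) does not contain 11.241.178.106
  11.249.0.0/16 (11.249.0.0 - 11.249.255.255) does not contain 11.241.178.106
  11.248.0.0/15 (11.248.0.0 - 11.249.255.255) does not contain 11.241.178.106
Longest matching prefix is /14 -> interface em9.

em9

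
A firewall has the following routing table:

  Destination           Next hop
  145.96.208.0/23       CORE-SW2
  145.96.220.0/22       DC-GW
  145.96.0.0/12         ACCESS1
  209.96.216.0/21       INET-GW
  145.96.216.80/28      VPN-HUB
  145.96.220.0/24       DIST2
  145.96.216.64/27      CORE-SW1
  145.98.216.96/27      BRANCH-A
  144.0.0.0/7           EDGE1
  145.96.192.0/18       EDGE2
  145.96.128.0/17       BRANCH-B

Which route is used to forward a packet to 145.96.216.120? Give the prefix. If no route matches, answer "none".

145.96.192.0/18

Entries matching 145.96.216.120:
  144.0.0.0/7 (144.0.0.0 - 145.255.255.255)
  145.96.0.0/12 (145.96.0.0 - 145.111.255.255)
  145.96.128.0/17 (145.96.128.0 - 145.96.255.255)
  145.96.192.0/18 (145.96.192.0 - 145.96.255.255)
Most specific is 145.96.192.0/18.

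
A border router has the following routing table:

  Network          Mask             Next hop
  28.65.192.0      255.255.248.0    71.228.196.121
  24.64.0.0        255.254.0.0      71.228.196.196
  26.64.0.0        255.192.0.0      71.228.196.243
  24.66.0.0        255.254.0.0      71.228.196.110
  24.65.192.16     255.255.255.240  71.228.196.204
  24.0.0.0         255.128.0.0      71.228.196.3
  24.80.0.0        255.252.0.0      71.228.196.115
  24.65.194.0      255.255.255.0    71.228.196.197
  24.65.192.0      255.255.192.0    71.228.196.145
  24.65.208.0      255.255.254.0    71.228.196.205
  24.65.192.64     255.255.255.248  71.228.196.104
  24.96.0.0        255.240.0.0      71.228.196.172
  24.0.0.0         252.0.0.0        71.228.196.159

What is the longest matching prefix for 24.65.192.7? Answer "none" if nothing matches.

24.65.192.0/18

Entries matching 24.65.192.7:
  24.0.0.0/6 (24.0.0.0 - 27.255.255.255)
  24.0.0.0/9 (24.0.0.0 - 24.127.255.255)
  24.64.0.0/15 (24.64.0.0 - 24.65.255.255)
  24.65.192.0/18 (24.65.192.0 - 24.65.255.255)
Most specific is 24.65.192.0/18.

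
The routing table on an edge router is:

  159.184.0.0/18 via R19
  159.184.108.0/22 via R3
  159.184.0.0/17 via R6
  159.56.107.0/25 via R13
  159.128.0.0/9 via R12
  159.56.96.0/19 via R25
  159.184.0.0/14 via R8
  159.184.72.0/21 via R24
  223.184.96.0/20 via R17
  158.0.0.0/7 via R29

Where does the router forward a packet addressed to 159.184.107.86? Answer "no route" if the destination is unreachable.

R6

Routes whose prefix contains 159.184.107.86:
  158.0.0.0/7 (158.0.0.0 - 159.255.255.255) -> R29
  159.128.0.0/9 (159.128.0.0 - 159.255.255.255) -> R12
  159.184.0.0/14 (159.184.0.0 - 159.187.255.255) -> R8
  159.184.0.0/17 (159.184.0.0 - 159.184.127.255) -> R6
More-specific entries that do NOT match:
  159.56.107.0/25 (159.56.107.0 - 159.56.107.127) does not contain 159.184.107.86
  159.184.108.0/22 (159.184.108.0 - 159.184.111.255) does not contain 159.184.107.86
  159.184.72.0/21 (159.184.72.0 - 159.184.79.255) does not contain 159.184.107.86
  223.184.96.0/20 (223.184.96.0 - 223.184.111.255) does not contain 159.184.107.86
  159.56.96.0/19 (159.56.96.0 - 159.56.127.255) does not contain 159.184.107.86
  159.184.0.0/18 (159.184.0.0 - 159.184.63.255) does not contain 159.184.107.86
Longest matching prefix is /17 -> next hop R6.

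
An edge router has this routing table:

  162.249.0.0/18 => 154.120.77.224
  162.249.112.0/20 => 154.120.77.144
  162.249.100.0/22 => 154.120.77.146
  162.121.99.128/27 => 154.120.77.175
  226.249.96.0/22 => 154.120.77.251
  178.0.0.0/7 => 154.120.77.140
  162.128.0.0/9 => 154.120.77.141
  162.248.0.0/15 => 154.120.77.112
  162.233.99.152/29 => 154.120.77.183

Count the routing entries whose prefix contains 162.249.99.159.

Prefixes containing 162.249.99.159:
  162.128.0.0/9 (162.128.0.0 - 162.255.255.255)
  162.248.0.0/15 (162.248.0.0 - 162.249.255.255)
Total matching entries: 2.

2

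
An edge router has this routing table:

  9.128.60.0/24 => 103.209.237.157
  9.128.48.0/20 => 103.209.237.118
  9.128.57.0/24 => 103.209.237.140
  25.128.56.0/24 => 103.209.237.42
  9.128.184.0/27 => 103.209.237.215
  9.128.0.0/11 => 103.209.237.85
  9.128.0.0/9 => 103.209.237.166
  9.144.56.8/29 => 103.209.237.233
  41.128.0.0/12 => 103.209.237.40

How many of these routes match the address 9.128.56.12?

3

Prefixes containing 9.128.56.12:
  9.128.0.0/9 (9.128.0.0 - 9.255.255.255)
  9.128.0.0/11 (9.128.0.0 - 9.159.255.255)
  9.128.48.0/20 (9.128.48.0 - 9.128.63.255)
Total matching entries: 3.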